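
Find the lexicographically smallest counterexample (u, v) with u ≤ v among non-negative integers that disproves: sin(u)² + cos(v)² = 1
At (0, 0): both sides equal 1, so it holds there.

Substituting (0, 1) into the claim:
LHS = sin(0)² + cos(1)² = cos(1)² ≈ 0.2919
RHS = 1

Since LHS ≠ RHS, this pair disproves the claim, and no lexicographically smaller pair (u ≤ v, non-negative integers) does.

For instance (0, 6) is also a counterexample (LHS = cos(6)² ≈ 0.9219, RHS = 1), but it's lexicographically larger.

Answer: (u, v) = (0, 1)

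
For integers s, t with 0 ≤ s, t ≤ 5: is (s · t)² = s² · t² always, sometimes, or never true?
The identity holds for every pair in the range. For instance at (s, t) = (2, 5): both sides equal 100.

Answer: Always true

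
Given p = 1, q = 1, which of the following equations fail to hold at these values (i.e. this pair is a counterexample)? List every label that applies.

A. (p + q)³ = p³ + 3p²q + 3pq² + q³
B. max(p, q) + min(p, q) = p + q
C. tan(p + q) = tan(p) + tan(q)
Evaluating each claim at the given values:
A. LHS = 8, RHS = 8 → holds here (LHS = RHS)
B. LHS = 2, RHS = 2 → holds here (LHS = RHS)
C. LHS = tan(2) ≈ -2.185, RHS = 2·tan(1) ≈ 3.115 → fails here (LHS ≠ RHS)

Answer: C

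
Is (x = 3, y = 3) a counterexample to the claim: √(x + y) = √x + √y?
Substituting x = 3, y = 3:
LHS = √(3 + 3) = √(6) ≈ 2.449
RHS = √3 + √3 = 2·√(3) ≈ 3.464

Since LHS ≠ RHS, this pair disproves the claim.

Answer: Yes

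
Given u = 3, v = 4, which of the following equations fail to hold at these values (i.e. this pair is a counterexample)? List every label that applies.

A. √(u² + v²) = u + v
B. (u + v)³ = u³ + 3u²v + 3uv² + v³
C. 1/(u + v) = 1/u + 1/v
A, C

Evaluating each claim at the given values:
A. LHS = 5, RHS = 7 → fails here (LHS ≠ RHS)
B. LHS = 343, RHS = 343 → holds here (LHS = RHS)
C. LHS = 1/7, RHS = 7/12 → fails here (LHS ≠ RHS)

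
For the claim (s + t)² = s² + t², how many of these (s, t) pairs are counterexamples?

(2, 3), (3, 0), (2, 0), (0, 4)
Testing each pair:
(2, 3): LHS = 25, RHS = 13 → counterexample
(3, 0): LHS = 9, RHS = 9 → satisfies claim
(2, 0): LHS = 4, RHS = 4 → satisfies claim
(0, 4): LHS = 16, RHS = 16 → satisfies claim

That makes 1 counterexample.

Answer: 1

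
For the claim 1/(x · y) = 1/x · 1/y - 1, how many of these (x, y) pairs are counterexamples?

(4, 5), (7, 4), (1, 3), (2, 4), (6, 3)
Testing each pair:
(4, 5): LHS = 1/20, RHS = -19/20 → counterexample
(7, 4): LHS = 1/28, RHS = -27/28 → counterexample
(1, 3): LHS = 1/3, RHS = -2/3 → counterexample
(2, 4): LHS = 1/8, RHS = -7/8 → counterexample
(6, 3): LHS = 1/18, RHS = -17/18 → counterexample

That makes 5 counterexamples.

Answer: 5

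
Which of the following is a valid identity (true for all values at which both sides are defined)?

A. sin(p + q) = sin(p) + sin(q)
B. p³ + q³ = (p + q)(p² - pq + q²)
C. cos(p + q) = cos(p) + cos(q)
A: fails at (1, 5) — LHS = sin(6) ≈ -0.2794, RHS = sin(5) + sin(1) ≈ -0.1175.
B: holds — e.g. at (5, 8), both sides equal 637.
C: fails at (3, 4) — LHS = cos(7) ≈ 0.7539, RHS = cos(3) + cos(4) ≈ -1.644.

Answer: B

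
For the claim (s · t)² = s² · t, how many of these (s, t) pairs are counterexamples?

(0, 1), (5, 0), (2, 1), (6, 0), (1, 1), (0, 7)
0

Testing each pair:
(0, 1): LHS = 0, RHS = 0 → satisfies claim
(5, 0): LHS = 0, RHS = 0 → satisfies claim
(2, 1): LHS = 4, RHS = 4 → satisfies claim
(6, 0): LHS = 0, RHS = 0 → satisfies claim
(1, 1): LHS = 1, RHS = 1 → satisfies claim
(0, 7): LHS = 0, RHS = 0 → satisfies claim

That makes 0 counterexamples.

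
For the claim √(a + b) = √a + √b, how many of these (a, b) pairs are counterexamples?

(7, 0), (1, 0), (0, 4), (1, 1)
Testing each pair:
(7, 0): LHS = √(7) ≈ 2.646, RHS = √(7) ≈ 2.646 → satisfies claim
(1, 0): LHS = 1, RHS = 1 → satisfies claim
(0, 4): LHS = 2, RHS = 2 → satisfies claim
(1, 1): LHS = √(2) ≈ 1.414, RHS = 2 → counterexample

That makes 1 counterexample.

Answer: 1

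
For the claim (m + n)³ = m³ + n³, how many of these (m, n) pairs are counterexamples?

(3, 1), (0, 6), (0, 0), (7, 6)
2

Testing each pair:
(3, 1): LHS = 64, RHS = 28 → counterexample
(0, 6): LHS = 216, RHS = 216 → satisfies claim
(0, 0): LHS = 0, RHS = 0 → satisfies claim
(7, 6): LHS = 2197, RHS = 559 → counterexample

That makes 2 counterexamples.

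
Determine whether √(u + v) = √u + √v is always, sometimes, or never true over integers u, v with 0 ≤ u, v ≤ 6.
Sometimes true

It holds at (u, v) = (0, 2) (both sides equal √(2) ≈ 1.414), but fails at (u, v) = (1, 5) (LHS = √(6) ≈ 2.449, RHS = 1 + √(5) ≈ 3.236).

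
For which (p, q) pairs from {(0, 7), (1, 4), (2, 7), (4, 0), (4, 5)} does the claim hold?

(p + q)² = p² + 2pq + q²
Testing each pair:
(0, 7): LHS = 49, RHS = 49 → holds
(1, 4): LHS = 25, RHS = 25 → holds
(2, 7): LHS = 81, RHS = 81 → holds
(4, 0): LHS = 16, RHS = 16 → holds
(4, 5): LHS = 81, RHS = 81 → holds

Every pair satisfies the claim.

Answer: All pairs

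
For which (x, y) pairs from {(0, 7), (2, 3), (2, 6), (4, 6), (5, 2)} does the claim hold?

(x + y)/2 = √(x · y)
Testing each pair:
(0, 7): LHS = 7/2, RHS = 0 → fails
(2, 3): LHS = 5/2, RHS = √(6) ≈ 2.449 → fails
(2, 6): LHS = 4, RHS = 2·√(3) ≈ 3.464 → fails
(4, 6): LHS = 5, RHS = 2·√(6) ≈ 4.899 → fails
(5, 2): LHS = 7/2, RHS = √(10) ≈ 3.162 → fails

No pair satisfies the claim.

Answer: None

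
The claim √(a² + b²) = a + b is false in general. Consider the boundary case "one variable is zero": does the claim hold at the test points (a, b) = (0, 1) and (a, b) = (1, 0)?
Yes, holds at both test points

At (0, 1): LHS = 1, RHS = 1 → equal
At (1, 0): LHS = 1, RHS = 1 → equal

So the claim does hold at both of these boundary points, even though it is not an identity.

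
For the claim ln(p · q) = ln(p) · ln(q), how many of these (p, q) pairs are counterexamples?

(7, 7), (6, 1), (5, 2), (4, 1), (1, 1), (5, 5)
Testing each pair:
(7, 7): LHS = ln(49) ≈ 3.892, RHS = ln(7)² ≈ 3.787 → counterexample
(6, 1): LHS = ln(6) ≈ 1.792, RHS = 0 → counterexample
(5, 2): LHS = ln(10) ≈ 2.303, RHS = ln(2)·ln(5) ≈ 1.116 → counterexample
(4, 1): LHS = ln(4) ≈ 1.386, RHS = 0 → counterexample
(1, 1): LHS = 0, RHS = 0 → satisfies claim
(5, 5): LHS = ln(25) ≈ 3.219, RHS = ln(5)² ≈ 2.59 → counterexample

That makes 5 counterexamples.

Answer: 5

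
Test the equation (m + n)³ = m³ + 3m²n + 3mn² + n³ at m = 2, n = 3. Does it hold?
Substituting m = 2, n = 3:

LHS = (2 + 3)³ = 125
RHS = 2³ + 3·2²·3 + 3·2·3² + 3³ = 125

LHS = RHS, so the equation holds at this point.

Answer: Holds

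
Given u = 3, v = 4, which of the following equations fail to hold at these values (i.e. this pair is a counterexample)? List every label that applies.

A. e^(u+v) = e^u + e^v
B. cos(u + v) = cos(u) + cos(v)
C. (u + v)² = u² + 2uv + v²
A, B

Evaluating each claim at the given values:
A. LHS = e^7 ≈ 1097, RHS = e^3 + e^4 ≈ 74.68 → fails here (LHS ≠ RHS)
B. LHS = cos(7) ≈ 0.7539, RHS = cos(3) + cos(4) ≈ -1.644 → fails here (LHS ≠ RHS)
C. LHS = 49, RHS = 49 → holds here (LHS = RHS)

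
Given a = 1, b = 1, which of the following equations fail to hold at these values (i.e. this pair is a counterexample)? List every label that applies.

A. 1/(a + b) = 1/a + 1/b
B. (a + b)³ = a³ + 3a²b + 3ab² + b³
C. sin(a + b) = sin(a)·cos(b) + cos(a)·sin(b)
A

Evaluating each claim at the given values:
A. LHS = 1/2, RHS = 2 → fails here (LHS ≠ RHS)
B. LHS = 8, RHS = 8 → holds here (LHS = RHS)
C. LHS = sin(2) ≈ 0.9093, RHS = 2·sin(1)·cos(1) ≈ 0.9093 → holds here (LHS = RHS)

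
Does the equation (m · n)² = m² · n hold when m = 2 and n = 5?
Substituting m = 2, n = 5:

LHS = (2 · 5)² = 100
RHS = 2² · 5 = 20

LHS ≠ RHS, so the equation does not hold at this point.

Answer: Fails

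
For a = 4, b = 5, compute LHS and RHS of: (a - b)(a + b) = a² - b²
LHS = (4 - 5)(4 + 5) = -9
RHS = 4² - 5² = -9

LHS = RHS: the two sides agree.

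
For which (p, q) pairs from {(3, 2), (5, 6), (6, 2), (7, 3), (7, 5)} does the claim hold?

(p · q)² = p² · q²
All pairs

Testing each pair:
(3, 2): LHS = 36, RHS = 36 → holds
(5, 6): LHS = 900, RHS = 900 → holds
(6, 2): LHS = 144, RHS = 144 → holds
(7, 3): LHS = 441, RHS = 441 → holds
(7, 5): LHS = 1225, RHS = 1225 → holds

Every pair satisfies the claim.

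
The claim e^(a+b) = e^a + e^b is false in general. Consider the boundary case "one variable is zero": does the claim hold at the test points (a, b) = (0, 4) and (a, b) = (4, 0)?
At (0, 4): LHS = e^4 ≈ 54.6 ≠ RHS = 1 + e^4 ≈ 55.6
At (4, 0): LHS = e^4 ≈ 54.6 ≠ RHS = 1 + e^4 ≈ 55.6

Answer: No, fails at both test points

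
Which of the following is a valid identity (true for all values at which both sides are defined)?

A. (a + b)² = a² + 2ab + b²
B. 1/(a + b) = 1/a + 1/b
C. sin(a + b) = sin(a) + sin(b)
A: holds — e.g. at (3, 4), both sides equal 49.
B: fails at (3, 3) — LHS = 1/6, RHS = 2/3.
C: fails at (2, 4) — LHS = sin(6) ≈ -0.2794, RHS = sin(4) + sin(2) ≈ 0.1525.

Answer: A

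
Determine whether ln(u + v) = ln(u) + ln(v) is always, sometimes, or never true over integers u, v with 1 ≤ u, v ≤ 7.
Sometimes true

It holds at (u, v) = (2, 2) (both sides equal ln(4) ≈ 1.386), but fails at (u, v) = (1, 2) (LHS = ln(3) ≈ 1.099, RHS = ln(2) ≈ 0.6931).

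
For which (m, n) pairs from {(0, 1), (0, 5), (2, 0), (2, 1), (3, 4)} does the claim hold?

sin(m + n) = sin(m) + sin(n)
Testing each pair:
(0, 1): LHS = sin(1) ≈ 0.8415, RHS = sin(1) ≈ 0.8415 → holds
(0, 5): LHS = sin(5) ≈ -0.9589, RHS = sin(5) ≈ -0.9589 → holds
(2, 0): LHS = sin(2) ≈ 0.9093, RHS = sin(2) ≈ 0.9093 → holds
(2, 1): LHS = sin(3) ≈ 0.1411, RHS = sin(1) + sin(2) ≈ 1.751 → fails
(3, 4): LHS = sin(7) ≈ 0.657, RHS = sin(4) + sin(3) ≈ -0.6157 → fails

3 of 5 pairs satisfy the claim.

Answer: (0, 1), (0, 5), (2, 0)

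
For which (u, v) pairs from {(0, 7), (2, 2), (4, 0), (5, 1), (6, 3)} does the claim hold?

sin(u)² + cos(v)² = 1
Testing each pair:
(0, 7): LHS = cos(7)² ≈ 0.5684, RHS = 1 → fails
(2, 2): LHS = cos(2)² + sin(2)² = 1, RHS = 1 → holds
(4, 0): LHS = sin(4)² + 1 ≈ 1.573, RHS = 1 → fails
(5, 1): LHS = cos(1)² + sin(5)² ≈ 1.211, RHS = 1 → fails
(6, 3): LHS = sin(6)² + cos(3)² ≈ 1.058, RHS = 1 → fails

1 of 5 pairs satisfies the claim.

Answer: (2, 2)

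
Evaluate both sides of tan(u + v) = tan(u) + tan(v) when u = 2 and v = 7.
LHS = tan(2 + 7) = tan(9) ≈ -0.4523
RHS = tan(2) + tan(7) ≈ -1.314

LHS ≠ RHS (they differ by about 0.8613), so the equation does not hold here.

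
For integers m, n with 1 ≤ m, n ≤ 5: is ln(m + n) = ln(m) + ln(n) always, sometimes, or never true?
Sometimes true

It holds at (m, n) = (2, 2) (both sides equal ln(4) ≈ 1.386), but fails at (m, n) = (4, 2) (LHS = ln(6) ≈ 1.792, RHS = ln(2) + ln(4) ≈ 2.079).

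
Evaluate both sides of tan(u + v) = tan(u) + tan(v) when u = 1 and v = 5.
LHS = tan(1 + 5) = tan(6) ≈ -0.291
RHS = tan(1) + tan(5) ≈ -1.823

LHS ≠ RHS (they differ by about 1.532), so the equation does not hold here.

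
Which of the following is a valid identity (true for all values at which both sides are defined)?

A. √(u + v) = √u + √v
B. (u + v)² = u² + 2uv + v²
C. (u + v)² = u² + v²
A: fails at (3, 4) — LHS = √(7) ≈ 2.646, RHS = √(3) + 2 ≈ 3.732.
B: holds — e.g. at (1, 5), both sides equal 36.
C: fails at (3, 4) — LHS = 49, RHS = 25.

Answer: B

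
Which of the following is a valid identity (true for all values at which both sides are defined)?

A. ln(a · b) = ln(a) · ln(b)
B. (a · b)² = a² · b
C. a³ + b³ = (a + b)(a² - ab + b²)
C

A: fails at (4, 4) — LHS = ln(16) ≈ 2.773, RHS = ln(4)² ≈ 1.922.
B: fails at (3, 3) — LHS = 81, RHS = 27.
C: holds — e.g. at (1, 5), both sides equal 126.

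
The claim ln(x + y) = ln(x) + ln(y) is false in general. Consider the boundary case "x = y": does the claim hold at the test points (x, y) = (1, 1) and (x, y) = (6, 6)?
No, fails at both test points

At (1, 1): LHS = ln(2) ≈ 0.6931 ≠ RHS = 0
At (6, 6): LHS = ln(12) ≈ 2.485 ≠ RHS = 2·ln(6) ≈ 3.584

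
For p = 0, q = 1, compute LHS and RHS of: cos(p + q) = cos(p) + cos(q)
LHS = cos(0 + 1) = cos(1) ≈ 0.5403
RHS = cos(0) + cos(1) = cos(1) + 1 ≈ 1.54

LHS ≠ RHS (they differ by about 1), so the equation does not hold here.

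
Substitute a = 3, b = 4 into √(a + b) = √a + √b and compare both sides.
LHS = √(3 + 4) = √(7) ≈ 2.646
RHS = √3 + √4 = √(3) + 2 ≈ 3.732

LHS ≠ RHS (they differ by about 1.086), so the equation does not hold here.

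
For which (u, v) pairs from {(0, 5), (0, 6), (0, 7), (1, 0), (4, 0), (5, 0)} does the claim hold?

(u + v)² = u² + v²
All pairs

Testing each pair:
(0, 5): LHS = 25, RHS = 25 → holds
(0, 6): LHS = 36, RHS = 36 → holds
(0, 7): LHS = 49, RHS = 49 → holds
(1, 0): LHS = 1, RHS = 1 → holds
(4, 0): LHS = 16, RHS = 16 → holds
(5, 0): LHS = 25, RHS = 25 → holds

Every pair satisfies the claim.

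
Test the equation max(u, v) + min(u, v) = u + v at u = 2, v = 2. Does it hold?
Holds

Substituting u = 2, v = 2:

LHS = max(2, 2) + min(2, 2) = 4
RHS = 2 + 2 = 4

LHS = RHS, so the equation holds at this point.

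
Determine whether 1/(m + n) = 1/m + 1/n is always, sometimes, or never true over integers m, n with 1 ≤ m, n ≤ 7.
The claim fails for every pair in the range. For instance at (m, n) = (5, 1): LHS = 1/6, RHS = 6/5.

Answer: Never true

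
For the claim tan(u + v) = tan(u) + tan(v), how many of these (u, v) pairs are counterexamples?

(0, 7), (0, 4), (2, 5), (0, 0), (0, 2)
1

Testing each pair:
(0, 7): LHS = tan(7) ≈ 0.8714, RHS = tan(7) ≈ 0.8714 → satisfies claim
(0, 4): LHS = tan(4) ≈ 1.158, RHS = tan(4) ≈ 1.158 → satisfies claim
(2, 5): LHS = tan(7) ≈ 0.8714, RHS = tan(5) + tan(2) ≈ -5.566 → counterexample
(0, 0): LHS = 0, RHS = 0 → satisfies claim
(0, 2): LHS = tan(2) ≈ -2.185, RHS = tan(2) ≈ -2.185 → satisfies claim

That makes 1 counterexample.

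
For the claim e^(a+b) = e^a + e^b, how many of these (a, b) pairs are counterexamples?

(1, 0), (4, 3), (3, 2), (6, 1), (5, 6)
Testing each pair:
(1, 0): LHS = e ≈ 2.718, RHS = 1 + e ≈ 3.718 → counterexample
(4, 3): LHS = e^7 ≈ 1097, RHS = e^3 + e^4 ≈ 74.68 → counterexample
(3, 2): LHS = e^5 ≈ 148.4, RHS = e^2 + e^3 ≈ 27.47 → counterexample
(6, 1): LHS = e^7 ≈ 1097, RHS = e + e^6 ≈ 406.1 → counterexample
(5, 6): LHS = e^11 ≈ 59874.1, RHS = e^5 + e^6 ≈ 551.8 → counterexample

That makes 5 counterexamples.

Answer: 5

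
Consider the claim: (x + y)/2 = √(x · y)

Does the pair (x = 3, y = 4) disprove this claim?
Substituting x = 3, y = 4:
LHS = (3 + 4)/2 = 7/2
RHS = √(3 · 4) = 2·√(3) ≈ 3.464

Since LHS ≠ RHS, this pair disproves the claim.

Answer: Yes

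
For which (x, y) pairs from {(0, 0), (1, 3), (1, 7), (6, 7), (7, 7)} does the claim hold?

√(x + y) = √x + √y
Testing each pair:
(0, 0): LHS = 0, RHS = 0 → holds
(1, 3): LHS = 2, RHS = 1 + √(3) ≈ 2.732 → fails
(1, 7): LHS = 2·√(2) ≈ 2.828, RHS = 1 + √(7) ≈ 3.646 → fails
(6, 7): LHS = √(13) ≈ 3.606, RHS = √(6) + √(7) ≈ 5.095 → fails
(7, 7): LHS = √(14) ≈ 3.742, RHS = 2·√(7) ≈ 5.292 → fails

1 of 5 pairs satisfies the claim.

Answer: (0, 0)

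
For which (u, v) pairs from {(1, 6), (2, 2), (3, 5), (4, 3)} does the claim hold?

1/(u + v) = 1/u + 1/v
Testing each pair:
(1, 6): LHS = 1/7, RHS = 7/6 → fails
(2, 2): LHS = 1/4, RHS = 1 → fails
(3, 5): LHS = 1/8, RHS = 8/15 → fails
(4, 3): LHS = 1/7, RHS = 7/12 → fails

No pair satisfies the claim.

Answer: None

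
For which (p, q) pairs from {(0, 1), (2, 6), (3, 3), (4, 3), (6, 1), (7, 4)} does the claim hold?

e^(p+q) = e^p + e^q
Testing each pair:
(0, 1): LHS = e ≈ 2.718, RHS = 1 + e ≈ 3.718 → fails
(2, 6): LHS = e^8 ≈ 2981, RHS = e^2 + e^6 ≈ 410.8 → fails
(3, 3): LHS = e^6 ≈ 403.4, RHS = 2·e^3 ≈ 40.17 → fails
(4, 3): LHS = e^7 ≈ 1097, RHS = e^3 + e^4 ≈ 74.68 → fails
(6, 1): LHS = e^7 ≈ 1097, RHS = e + e^6 ≈ 406.1 → fails
(7, 4): LHS = e^11 ≈ 59874.1, RHS = e^4 + e^7 ≈ 1151 → fails

No pair satisfies the claim.

Answer: None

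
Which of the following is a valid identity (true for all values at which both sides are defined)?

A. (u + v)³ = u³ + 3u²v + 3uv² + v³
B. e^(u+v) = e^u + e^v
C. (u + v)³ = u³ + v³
A

A: holds — e.g. at (5, 8), both sides equal 2197.
B: fails at (0, 1) — LHS = e ≈ 2.718, RHS = 1 + e ≈ 3.718.
C: fails at (3, 7) — LHS = 1000, RHS = 370.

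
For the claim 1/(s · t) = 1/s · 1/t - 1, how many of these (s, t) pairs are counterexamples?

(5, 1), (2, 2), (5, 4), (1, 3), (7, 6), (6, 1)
Testing each pair:
(5, 1): LHS = 1/5, RHS = -4/5 → counterexample
(2, 2): LHS = 1/4, RHS = -3/4 → counterexample
(5, 4): LHS = 1/20, RHS = -19/20 → counterexample
(1, 3): LHS = 1/3, RHS = -2/3 → counterexample
(7, 6): LHS = 1/42, RHS = -41/42 → counterexample
(6, 1): LHS = 1/6, RHS = -5/6 → counterexample

That makes 6 counterexamples.

Answer: 6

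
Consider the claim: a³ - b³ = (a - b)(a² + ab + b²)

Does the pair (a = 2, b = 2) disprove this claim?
Substituting a = 2, b = 2:
LHS = 2³ - 2³ = 0
RHS = (2 - 2)(2² + 2·2 + 2²) = 0

The sides agree, so this pair does not disprove the claim.

Answer: No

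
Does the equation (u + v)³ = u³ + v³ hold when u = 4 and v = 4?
Fails

Substituting u = 4, v = 4:

LHS = (4 + 4)³ = 512
RHS = 4³ + 4³ = 128

LHS ≠ RHS, so the equation does not hold at this point.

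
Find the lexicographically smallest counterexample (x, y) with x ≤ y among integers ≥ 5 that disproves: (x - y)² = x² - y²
Substituting (5, 6) into the claim:
LHS = (5 - 6)² = 1
RHS = 5² - 6² = -11

Since LHS ≠ RHS, this pair disproves the claim, and no lexicographically smaller pair (x ≤ y, integers ≥ 5) does.

For instance (5, 9) is also a counterexample (LHS = 16, RHS = -56), but it's lexicographically larger.

Answer: (x, y) = (5, 6)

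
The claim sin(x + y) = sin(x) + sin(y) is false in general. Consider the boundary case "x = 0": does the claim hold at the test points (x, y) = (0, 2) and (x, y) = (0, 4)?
Yes, holds at both test points

At (0, 2): LHS = sin(2) ≈ 0.9093, RHS = sin(2) ≈ 0.9093 → equal
At (0, 4): LHS = sin(4) ≈ -0.7568, RHS = sin(4) ≈ -0.7568 → equal

So the claim does hold at both of these boundary points, even though it is not an identity.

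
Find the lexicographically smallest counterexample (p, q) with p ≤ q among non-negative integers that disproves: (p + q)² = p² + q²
Substituting (1, 1) into the claim:
LHS = (1 + 1)² = 4
RHS = 1² + 1² = 2

Since LHS ≠ RHS, this pair disproves the claim, and no lexicographically smaller pair (p ≤ q, non-negative integers) does.

For instance (5, 6) is also a counterexample (LHS = 121, RHS = 61), but it's lexicographically larger.

Answer: (p, q) = (1, 1)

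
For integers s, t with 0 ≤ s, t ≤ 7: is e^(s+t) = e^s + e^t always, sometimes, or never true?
Never true

The claim fails for every pair in the range. For instance at (s, t) = (1, 3): LHS = e^4 ≈ 54.6, RHS = e + e^3 ≈ 22.8.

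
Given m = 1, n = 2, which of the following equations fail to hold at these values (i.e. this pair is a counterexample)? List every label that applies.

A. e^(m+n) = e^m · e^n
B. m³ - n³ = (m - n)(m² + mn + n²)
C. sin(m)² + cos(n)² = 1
Evaluating each claim at the given values:
A. LHS = e^3 ≈ 20.09, RHS = e^3 ≈ 20.09 → holds here (LHS = RHS)
B. LHS = -7, RHS = -7 → holds here (LHS = RHS)
C. LHS = cos(2)² + sin(1)² ≈ 0.8813, RHS = 1 → fails here (LHS ≠ RHS)

Answer: C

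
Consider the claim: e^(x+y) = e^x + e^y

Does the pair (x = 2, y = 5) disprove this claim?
Yes

Substituting x = 2, y = 5:
LHS = e^(2+5) = e^7 ≈ 1097
RHS = e^2 + e^5 ≈ 155.8

Since LHS ≠ RHS, this pair disproves the claim.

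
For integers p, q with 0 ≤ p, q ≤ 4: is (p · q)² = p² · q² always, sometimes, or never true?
Always true

The identity holds for every pair in the range. For instance at (p, q) = (2, 1): both sides equal 4.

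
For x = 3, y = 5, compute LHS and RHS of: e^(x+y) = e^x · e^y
LHS = e^(3+5) = e^8 ≈ 2981
RHS = e^3 · e^5 = e^8 ≈ 2981

LHS = RHS: the two sides agree.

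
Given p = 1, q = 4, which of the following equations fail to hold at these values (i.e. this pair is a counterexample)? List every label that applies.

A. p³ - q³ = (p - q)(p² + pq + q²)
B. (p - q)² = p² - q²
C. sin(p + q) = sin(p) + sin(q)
B, C

Evaluating each claim at the given values:
A. LHS = -63, RHS = -63 → holds here (LHS = RHS)
B. LHS = 9, RHS = -15 → fails here (LHS ≠ RHS)
C. LHS = sin(5) ≈ -0.9589, RHS = sin(4) + sin(1) ≈ 0.08467 → fails here (LHS ≠ RHS)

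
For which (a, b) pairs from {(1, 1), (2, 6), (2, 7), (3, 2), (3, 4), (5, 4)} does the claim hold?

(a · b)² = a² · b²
All pairs

Testing each pair:
(1, 1): LHS = 1, RHS = 1 → holds
(2, 6): LHS = 144, RHS = 144 → holds
(2, 7): LHS = 196, RHS = 196 → holds
(3, 2): LHS = 36, RHS = 36 → holds
(3, 4): LHS = 144, RHS = 144 → holds
(5, 4): LHS = 400, RHS = 400 → holds

Every pair satisfies the claim.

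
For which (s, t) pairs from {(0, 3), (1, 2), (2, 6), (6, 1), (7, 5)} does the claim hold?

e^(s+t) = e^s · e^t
All pairs

Testing each pair:
(0, 3): LHS = e^3 ≈ 20.09, RHS = e^3 ≈ 20.09 → holds
(1, 2): LHS = e^3 ≈ 20.09, RHS = e^3 ≈ 20.09 → holds
(2, 6): LHS = e^8 ≈ 2981, RHS = e^8 ≈ 2981 → holds
(6, 1): LHS = e^7 ≈ 1097, RHS = e^7 ≈ 1097 → holds
(7, 5): LHS = e^12 ≈ 162754.8, RHS = e^12 ≈ 162754.8 → holds

Every pair satisfies the claim.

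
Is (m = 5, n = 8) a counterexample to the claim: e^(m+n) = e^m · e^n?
No

Substituting m = 5, n = 8:
LHS = e^(5+8) = e^13 ≈ 442413.4
RHS = e^5 · e^8 = e^13 ≈ 442413.4

The sides agree, so this pair does not disprove the claim.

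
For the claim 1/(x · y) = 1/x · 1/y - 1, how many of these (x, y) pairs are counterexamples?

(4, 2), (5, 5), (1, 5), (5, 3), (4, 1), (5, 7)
Testing each pair:
(4, 2): LHS = 1/8, RHS = -7/8 → counterexample
(5, 5): LHS = 1/25, RHS = -24/25 → counterexample
(1, 5): LHS = 1/5, RHS = -4/5 → counterexample
(5, 3): LHS = 1/15, RHS = -14/15 → counterexample
(4, 1): LHS = 1/4, RHS = -3/4 → counterexample
(5, 7): LHS = 1/35, RHS = -34/35 → counterexample

That makes 6 counterexamples.

Answer: 6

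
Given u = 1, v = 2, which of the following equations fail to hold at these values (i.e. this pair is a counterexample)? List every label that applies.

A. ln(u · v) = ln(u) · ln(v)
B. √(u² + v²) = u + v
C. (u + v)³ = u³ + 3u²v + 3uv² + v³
Evaluating each claim at the given values:
A. LHS = ln(2) ≈ 0.6931, RHS = 0 → fails here (LHS ≠ RHS)
B. LHS = √(5) ≈ 2.236, RHS = 3 → fails here (LHS ≠ RHS)
C. LHS = 27, RHS = 27 → holds here (LHS = RHS)

Answer: A, B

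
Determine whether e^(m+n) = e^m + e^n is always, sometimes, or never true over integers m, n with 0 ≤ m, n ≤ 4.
The claim fails for every pair in the range. For instance at (m, n) = (1, 4): LHS = e^5 ≈ 148.4, RHS = e + e^4 ≈ 57.32.

Answer: Never true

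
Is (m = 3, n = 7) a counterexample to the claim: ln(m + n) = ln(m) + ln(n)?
Yes

Substituting m = 3, n = 7:
LHS = ln(3 + 7) = ln(10) ≈ 2.303
RHS = ln(3) + ln(7) ≈ 3.045

Since LHS ≠ RHS, this pair disproves the claim.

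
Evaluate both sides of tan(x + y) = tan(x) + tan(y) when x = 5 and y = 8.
LHS = tan(5 + 8) = tan(13) ≈ 0.463
RHS = tan(5) + tan(8) ≈ -10.18

LHS ≠ RHS (they differ by about 10.64), so the equation does not hold here.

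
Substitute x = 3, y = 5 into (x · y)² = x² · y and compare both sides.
LHS = (3 · 5)² = 225
RHS = 3² · 5 = 45

LHS ≠ RHS, so the equation does not hold here.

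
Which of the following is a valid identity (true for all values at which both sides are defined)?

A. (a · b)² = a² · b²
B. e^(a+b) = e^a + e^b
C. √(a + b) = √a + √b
A: holds — e.g. at (1, 2), both sides equal 4.
B: fails at (1, 1) — LHS = e^2 ≈ 7.389, RHS = 2·e ≈ 5.437.
C: fails at (3, 7) — LHS = √(10) ≈ 3.162, RHS = √(3) + √(7) ≈ 4.378.

Answer: A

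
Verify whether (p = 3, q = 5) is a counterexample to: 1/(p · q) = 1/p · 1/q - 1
Substituting p = 3, q = 5:
LHS = 1/(3 · 5) = 1/15
RHS = 1/3 · 1/5 - 1 = -14/15

Since LHS ≠ RHS, this pair disproves the claim.

Answer: Yes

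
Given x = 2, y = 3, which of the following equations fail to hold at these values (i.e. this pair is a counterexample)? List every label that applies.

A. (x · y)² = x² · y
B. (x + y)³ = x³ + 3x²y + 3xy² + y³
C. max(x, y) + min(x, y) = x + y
A

Evaluating each claim at the given values:
A. LHS = 36, RHS = 12 → fails here (LHS ≠ RHS)
B. LHS = 125, RHS = 125 → holds here (LHS = RHS)
C. LHS = 5, RHS = 5 → holds here (LHS = RHS)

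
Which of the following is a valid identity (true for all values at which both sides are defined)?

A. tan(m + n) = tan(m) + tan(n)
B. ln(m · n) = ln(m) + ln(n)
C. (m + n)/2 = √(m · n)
B

A: fails at (6, 7) — LHS = tan(13) ≈ 0.463, RHS = tan(6) + tan(7) ≈ 0.5804.
B: holds — e.g. at (4, 5), both sides equal ln(20) ≈ 2.996.
C: fails at (0, 1) — LHS = 1/2, RHS = 0.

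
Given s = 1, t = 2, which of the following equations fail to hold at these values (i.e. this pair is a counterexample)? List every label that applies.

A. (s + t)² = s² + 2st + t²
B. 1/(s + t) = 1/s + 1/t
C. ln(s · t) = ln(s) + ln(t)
B

Evaluating each claim at the given values:
A. LHS = 9, RHS = 9 → holds here (LHS = RHS)
B. LHS = 1/3, RHS = 3/2 → fails here (LHS ≠ RHS)
C. LHS = ln(2) ≈ 0.6931, RHS = ln(2) ≈ 0.6931 → holds here (LHS = RHS)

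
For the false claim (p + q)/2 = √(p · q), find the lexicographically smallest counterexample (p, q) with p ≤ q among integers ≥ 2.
At (2, 2): both sides equal 2, so it holds there.

Substituting (2, 3) into the claim:
LHS = (2 + 3)/2 = 5/2
RHS = √(2 · 3) = √(6) ≈ 2.449

Since LHS ≠ RHS, this pair disproves the claim, and no lexicographically smaller pair (p ≤ q, integers ≥ 2) does.

For instance (3, 7) is also a counterexample (LHS = 5, RHS = √(21) ≈ 4.583), but it's lexicographically larger.

Answer: (p, q) = (2, 3)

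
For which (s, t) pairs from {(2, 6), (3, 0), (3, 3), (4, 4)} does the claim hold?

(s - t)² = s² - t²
Testing each pair:
(2, 6): LHS = 16, RHS = -32 → fails
(3, 0): LHS = 9, RHS = 9 → holds
(3, 3): LHS = 0, RHS = 0 → holds
(4, 4): LHS = 0, RHS = 0 → holds

3 of 4 pairs satisfy the claim.

Answer: (3, 0), (3, 3), (4, 4)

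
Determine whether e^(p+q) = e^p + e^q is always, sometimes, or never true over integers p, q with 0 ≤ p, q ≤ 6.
Never true

The claim fails for every pair in the range. For instance at (p, q) = (6, 0): LHS = e^6 ≈ 403.4, RHS = 1 + e^6 ≈ 404.4.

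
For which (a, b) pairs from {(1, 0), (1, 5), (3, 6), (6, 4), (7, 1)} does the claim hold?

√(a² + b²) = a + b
(1, 0)

Testing each pair:
(1, 0): LHS = 1, RHS = 1 → holds
(1, 5): LHS = √(26) ≈ 5.099, RHS = 6 → fails
(3, 6): LHS = 3·√(5) ≈ 6.708, RHS = 9 → fails
(6, 4): LHS = 2·√(13) ≈ 7.211, RHS = 10 → fails
(7, 1): LHS = 5·√(2) ≈ 7.071, RHS = 8 → fails

1 of 5 pairs satisfies the claim.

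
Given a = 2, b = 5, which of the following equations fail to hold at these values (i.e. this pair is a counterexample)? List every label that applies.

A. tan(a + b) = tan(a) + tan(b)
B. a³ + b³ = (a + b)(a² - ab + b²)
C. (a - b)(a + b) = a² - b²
A

Evaluating each claim at the given values:
A. LHS = tan(7) ≈ 0.8714, RHS = tan(5) + tan(2) ≈ -5.566 → fails here (LHS ≠ RHS)
B. LHS = 133, RHS = 133 → holds here (LHS = RHS)
C. LHS = -21, RHS = -21 → holds here (LHS = RHS)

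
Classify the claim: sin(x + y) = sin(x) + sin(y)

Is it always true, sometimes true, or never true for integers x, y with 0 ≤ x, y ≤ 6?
It holds at (x, y) = (0, 0) (both sides equal 0), but fails at (x, y) = (2, 4) (LHS = sin(6) ≈ -0.2794, RHS = sin(4) + sin(2) ≈ 0.1525).

Answer: Sometimes true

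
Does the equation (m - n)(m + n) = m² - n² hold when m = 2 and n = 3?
Substituting m = 2, n = 3:

LHS = (2 - 3)(2 + 3) = -5
RHS = 2² - 3² = -5

LHS = RHS, so the equation holds at this point.

Answer: Holds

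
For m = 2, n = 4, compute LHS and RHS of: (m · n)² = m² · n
LHS = (2 · 4)² = 64
RHS = 2² · 4 = 16

LHS ≠ RHS, so the equation does not hold here.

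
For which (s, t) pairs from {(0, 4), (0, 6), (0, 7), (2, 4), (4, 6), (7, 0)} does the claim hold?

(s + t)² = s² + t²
Testing each pair:
(0, 4): LHS = 16, RHS = 16 → holds
(0, 6): LHS = 36, RHS = 36 → holds
(0, 7): LHS = 49, RHS = 49 → holds
(2, 4): LHS = 36, RHS = 20 → fails
(4, 6): LHS = 100, RHS = 52 → fails
(7, 0): LHS = 49, RHS = 49 → holds

4 of 6 pairs satisfy the claim.

Answer: (0, 4), (0, 6), (0, 7), (7, 0)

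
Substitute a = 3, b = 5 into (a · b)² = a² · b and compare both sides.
LHS = (3 · 5)² = 225
RHS = 3² · 5 = 45

LHS ≠ RHS, so the equation does not hold here.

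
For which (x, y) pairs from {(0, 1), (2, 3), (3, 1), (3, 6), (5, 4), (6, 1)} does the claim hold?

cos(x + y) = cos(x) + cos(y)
Testing each pair:
(0, 1): LHS = cos(1) ≈ 0.5403, RHS = cos(1) + 1 ≈ 1.54 → fails
(2, 3): LHS = cos(5) ≈ 0.2837, RHS = cos(3) + cos(2) ≈ -1.406 → fails
(3, 1): LHS = cos(4) ≈ -0.6536, RHS = cos(3) + cos(1) ≈ -0.4497 → fails
(3, 6): LHS = cos(9) ≈ -0.9111, RHS = cos(3) + cos(6) ≈ -0.02982 → fails
(5, 4): LHS = cos(9) ≈ -0.9111, RHS = cos(4) + cos(5) ≈ -0.37 → fails
(6, 1): LHS = cos(7) ≈ 0.7539, RHS = cos(1) + cos(6) ≈ 1.5 → fails

No pair satisfies the claim.

Answer: None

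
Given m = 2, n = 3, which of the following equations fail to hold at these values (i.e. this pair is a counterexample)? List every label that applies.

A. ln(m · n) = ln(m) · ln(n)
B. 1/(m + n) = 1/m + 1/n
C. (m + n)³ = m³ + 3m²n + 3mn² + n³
Evaluating each claim at the given values:
A. LHS = ln(6) ≈ 1.792, RHS = ln(2)·ln(3) ≈ 0.7615 → fails here (LHS ≠ RHS)
B. LHS = 1/5, RHS = 5/6 → fails here (LHS ≠ RHS)
C. LHS = 125, RHS = 125 → holds here (LHS = RHS)

Answer: A, B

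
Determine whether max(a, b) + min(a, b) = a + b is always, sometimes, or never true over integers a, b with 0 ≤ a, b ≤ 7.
The identity holds for every pair in the range. For instance at (a, b) = (4, 6): both sides equal 10.

Answer: Always true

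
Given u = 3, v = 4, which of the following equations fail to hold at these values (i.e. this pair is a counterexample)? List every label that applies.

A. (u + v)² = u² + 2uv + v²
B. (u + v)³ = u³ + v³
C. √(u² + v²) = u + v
B, C

Evaluating each claim at the given values:
A. LHS = 49, RHS = 49 → holds here (LHS = RHS)
B. LHS = 343, RHS = 91 → fails here (LHS ≠ RHS)
C. LHS = 5, RHS = 7 → fails here (LHS ≠ RHS)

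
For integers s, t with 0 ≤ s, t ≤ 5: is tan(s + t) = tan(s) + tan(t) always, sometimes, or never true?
It holds at (s, t) = (0, 5) (both sides equal tan(5) ≈ -3.381), but fails at (s, t) = (5, 4) (LHS = tan(9) ≈ -0.4523, RHS = tan(5) + tan(4) ≈ -2.223).

Answer: Sometimes true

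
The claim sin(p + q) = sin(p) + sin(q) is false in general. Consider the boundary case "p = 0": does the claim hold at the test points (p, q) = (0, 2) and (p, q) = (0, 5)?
Yes, holds at both test points

At (0, 2): LHS = sin(2) ≈ 0.9093, RHS = sin(2) ≈ 0.9093 → equal
At (0, 5): LHS = sin(5) ≈ -0.9589, RHS = sin(5) ≈ -0.9589 → equal

So the claim does hold at both of these boundary points, even though it is not an identity.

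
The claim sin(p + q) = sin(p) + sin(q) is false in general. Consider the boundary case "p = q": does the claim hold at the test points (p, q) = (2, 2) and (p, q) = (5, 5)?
No, fails at both test points

At (2, 2): LHS = sin(4) ≈ -0.7568 ≠ RHS = 2·sin(2) ≈ 1.819
At (5, 5): LHS = sin(10) ≈ -0.544 ≠ RHS = 2·sin(5) ≈ -1.918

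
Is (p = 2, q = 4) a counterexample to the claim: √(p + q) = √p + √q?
Substituting p = 2, q = 4:
LHS = √(2 + 4) = √(6) ≈ 2.449
RHS = √2 + √4 = √(2) + 2 ≈ 3.414

Since LHS ≠ RHS, this pair disproves the claim.

Answer: Yes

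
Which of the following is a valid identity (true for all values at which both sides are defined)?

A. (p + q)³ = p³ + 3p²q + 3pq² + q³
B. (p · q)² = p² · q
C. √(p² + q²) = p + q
A

A: holds — e.g. at (4, 5), both sides equal 729.
B: fails at (3, 3) — LHS = 81, RHS = 27.
C: fails at (1, 5) — LHS = √(26) ≈ 5.099, RHS = 6.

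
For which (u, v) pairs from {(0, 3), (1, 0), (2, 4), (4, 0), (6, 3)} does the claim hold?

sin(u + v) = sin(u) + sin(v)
Testing each pair:
(0, 3): LHS = sin(3) ≈ 0.1411, RHS = sin(3) ≈ 0.1411 → holds
(1, 0): LHS = sin(1) ≈ 0.8415, RHS = sin(1) ≈ 0.8415 → holds
(2, 4): LHS = sin(6) ≈ -0.2794, RHS = sin(4) + sin(2) ≈ 0.1525 → fails
(4, 0): LHS = sin(4) ≈ -0.7568, RHS = sin(4) ≈ -0.7568 → holds
(6, 3): LHS = sin(9) ≈ 0.4121, RHS = sin(6) + sin(3) ≈ -0.1383 → fails

3 of 5 pairs satisfy the claim.

Answer: (0, 3), (1, 0), (4, 0)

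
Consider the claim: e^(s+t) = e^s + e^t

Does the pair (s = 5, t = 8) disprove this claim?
Substituting s = 5, t = 8:
LHS = e^(5+8) = e^13 ≈ 442413.4
RHS = e^5 + e^8 ≈ 3129

Since LHS ≠ RHS, this pair disproves the claim.

Answer: Yes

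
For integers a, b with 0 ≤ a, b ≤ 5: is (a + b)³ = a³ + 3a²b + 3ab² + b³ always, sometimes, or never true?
The identity holds for every pair in the range. For instance at (a, b) = (2, 4): both sides equal 216.

Answer: Always true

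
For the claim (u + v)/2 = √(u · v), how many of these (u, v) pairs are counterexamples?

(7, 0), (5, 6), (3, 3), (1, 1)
Testing each pair:
(7, 0): LHS = 7/2, RHS = 0 → counterexample
(5, 6): LHS = 11/2, RHS = √(30) ≈ 5.477 → counterexample
(3, 3): LHS = 3, RHS = 3 → satisfies claim
(1, 1): LHS = 1, RHS = 1 → satisfies claim

That makes 2 counterexamples.

Answer: 2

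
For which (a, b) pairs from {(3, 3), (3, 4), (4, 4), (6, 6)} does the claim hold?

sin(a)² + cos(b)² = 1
(3, 3), (4, 4), (6, 6)

Testing each pair:
(3, 3): LHS = sin(3)² + cos(3)² = 1, RHS = 1 → holds
(3, 4): LHS = sin(3)² + cos(4)² ≈ 0.4472, RHS = 1 → fails
(4, 4): LHS = cos(4)² + sin(4)² = 1, RHS = 1 → holds
(6, 6): LHS = sin(6)² + cos(6)² = 1, RHS = 1 → holds

3 of 4 pairs satisfy the claim.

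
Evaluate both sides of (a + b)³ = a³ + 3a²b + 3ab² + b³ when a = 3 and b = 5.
LHS = (3 + 5)³ = 512
RHS = 3³ + 3·3²·5 + 3·3·5² + 5³ = 512

LHS = RHS: the two sides agree.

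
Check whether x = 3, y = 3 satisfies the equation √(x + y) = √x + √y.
Substituting x = 3, y = 3:

LHS = √(3 + 3) = √(6) ≈ 2.449
RHS = √3 + √3 = 2·√(3) ≈ 3.464

LHS ≠ RHS, so the equation does not hold at this point.

Answer: Fails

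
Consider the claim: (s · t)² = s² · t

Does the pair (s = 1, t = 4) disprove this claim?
Yes

Substituting s = 1, t = 4:
LHS = (1 · 4)² = 16
RHS = 1² · 4 = 4

Since LHS ≠ RHS, this pair disproves the claim.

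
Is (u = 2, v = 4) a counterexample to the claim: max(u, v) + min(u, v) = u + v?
No

Substituting u = 2, v = 4:
LHS = max(2, 4) + min(2, 4) = 6
RHS = 2 + 4 = 6

The sides agree, so this pair does not disprove the claim.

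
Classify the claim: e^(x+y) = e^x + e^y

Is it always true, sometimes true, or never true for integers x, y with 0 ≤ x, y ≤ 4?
Never true

The claim fails for every pair in the range. For instance at (x, y) = (3, 1): LHS = e^4 ≈ 54.6, RHS = e + e^3 ≈ 22.8.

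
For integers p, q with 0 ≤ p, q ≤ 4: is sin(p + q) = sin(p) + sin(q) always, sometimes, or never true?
Sometimes true

It holds at (p, q) = (0, 1) (both sides equal sin(1) ≈ 0.8415), but fails at (p, q) = (4, 4) (LHS = sin(8) ≈ 0.9894, RHS = 2·sin(4) ≈ -1.514).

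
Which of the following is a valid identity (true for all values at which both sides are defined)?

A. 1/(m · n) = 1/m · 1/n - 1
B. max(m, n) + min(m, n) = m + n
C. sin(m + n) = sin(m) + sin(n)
A: fails at (5, 8) — LHS = 1/40, RHS = -39/40.
B: holds — e.g. at (4, 4), both sides equal 8.
C: fails at (4, 6) — LHS = sin(10) ≈ -0.544, RHS = sin(4) + sin(6) ≈ -1.036.

Answer: B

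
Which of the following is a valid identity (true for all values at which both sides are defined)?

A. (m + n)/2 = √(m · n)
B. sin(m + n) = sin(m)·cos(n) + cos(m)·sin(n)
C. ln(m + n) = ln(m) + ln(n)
A: fails at (1, 4) — LHS = 5/2, RHS = 2.
B: holds — e.g. at (3, 4), both sides equal sin(7) ≈ 0.657.
C: fails at (1, 2) — LHS = ln(3) ≈ 1.099, RHS = ln(2) ≈ 0.6931.

Answer: B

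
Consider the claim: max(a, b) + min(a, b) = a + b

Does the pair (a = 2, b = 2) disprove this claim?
Substituting a = 2, b = 2:
LHS = max(2, 2) + min(2, 2) = 4
RHS = 2 + 2 = 4

The sides agree, so this pair does not disprove the claim.

Answer: No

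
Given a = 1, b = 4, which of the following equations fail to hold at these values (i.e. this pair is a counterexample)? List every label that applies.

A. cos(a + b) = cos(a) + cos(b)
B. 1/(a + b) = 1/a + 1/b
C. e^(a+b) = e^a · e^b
Evaluating each claim at the given values:
A. LHS = cos(5) ≈ 0.2837, RHS = cos(4) + cos(1) ≈ -0.1133 → fails here (LHS ≠ RHS)
B. LHS = 1/5, RHS = 5/4 → fails here (LHS ≠ RHS)
C. LHS = e^5 ≈ 148.4, RHS = e^5 ≈ 148.4 → holds here (LHS = RHS)

Answer: A, B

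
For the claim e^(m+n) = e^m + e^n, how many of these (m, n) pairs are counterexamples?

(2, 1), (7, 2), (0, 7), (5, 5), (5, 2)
5

Testing each pair:
(2, 1): LHS = e^3 ≈ 20.09, RHS = e + e^2 ≈ 10.11 → counterexample
(7, 2): LHS = e^9 ≈ 8103, RHS = e^2 + e^7 ≈ 1104 → counterexample
(0, 7): LHS = e^7 ≈ 1097, RHS = 1 + e^7 ≈ 1098 → counterexample
(5, 5): LHS = e^10 ≈ 22026.5, RHS = 2·e^5 ≈ 296.8 → counterexample
(5, 2): LHS = e^7 ≈ 1097, RHS = e^2 + e^5 ≈ 155.8 → counterexample

That makes 5 counterexamples.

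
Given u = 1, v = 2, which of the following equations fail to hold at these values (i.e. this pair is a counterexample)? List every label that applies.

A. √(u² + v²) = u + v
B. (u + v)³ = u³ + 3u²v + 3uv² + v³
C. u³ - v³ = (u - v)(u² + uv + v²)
Evaluating each claim at the given values:
A. LHS = √(5) ≈ 2.236, RHS = 3 → fails here (LHS ≠ RHS)
B. LHS = 27, RHS = 27 → holds here (LHS = RHS)
C. LHS = -7, RHS = -7 → holds here (LHS = RHS)

Answer: A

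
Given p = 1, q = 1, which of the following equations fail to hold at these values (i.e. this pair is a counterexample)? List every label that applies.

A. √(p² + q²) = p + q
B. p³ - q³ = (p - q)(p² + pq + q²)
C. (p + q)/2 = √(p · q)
Evaluating each claim at the given values:
A. LHS = √(2) ≈ 1.414, RHS = 2 → fails here (LHS ≠ RHS)
B. LHS = 0, RHS = 0 → holds here (LHS = RHS)
C. LHS = 1, RHS = 1 → holds here (LHS = RHS)

Answer: A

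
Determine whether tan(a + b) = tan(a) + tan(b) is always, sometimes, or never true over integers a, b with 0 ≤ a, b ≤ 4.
It holds at (a, b) = (2, 0) (both sides equal tan(2) ≈ -2.185), but fails at (a, b) = (1, 2) (LHS = tan(3) ≈ -0.1425, RHS = tan(2) + tan(1) ≈ -0.6276).

Answer: Sometimes true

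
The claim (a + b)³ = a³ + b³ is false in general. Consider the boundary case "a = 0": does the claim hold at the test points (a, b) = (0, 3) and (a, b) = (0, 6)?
Yes, holds at both test points

At (0, 3): LHS = 27, RHS = 27 → equal
At (0, 6): LHS = 216, RHS = 216 → equal

So the claim does hold at both of these boundary points, even though it is not an identity.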